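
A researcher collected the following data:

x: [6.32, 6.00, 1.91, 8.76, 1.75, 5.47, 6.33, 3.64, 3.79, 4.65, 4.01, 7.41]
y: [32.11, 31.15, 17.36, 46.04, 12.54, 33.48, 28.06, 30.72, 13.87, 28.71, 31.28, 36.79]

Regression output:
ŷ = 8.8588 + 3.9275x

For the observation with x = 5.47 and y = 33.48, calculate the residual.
Residual = 3.1378

The residual is the difference between the actual value and the predicted value:

Residual = y - ŷ

Step 1: Calculate predicted value
ŷ = 8.8588 + 3.9275 × 5.47
ŷ = 30.3422

Step 2: Calculate residual
Residual = 33.48 - 30.3422
Residual = 3.1378

Interpretation: the model underestimates the actual value by 3.1378 at this point (positive residual → observation lies above the fitted line).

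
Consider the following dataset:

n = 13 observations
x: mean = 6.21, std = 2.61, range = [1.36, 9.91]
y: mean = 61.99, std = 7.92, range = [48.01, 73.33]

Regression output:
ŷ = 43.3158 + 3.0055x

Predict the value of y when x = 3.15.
ŷ = 52.7831

To predict y for x = 3.15, substitute into the regression equation:

ŷ = 43.3158 + 3.0055 × 3.15
ŷ = 43.3158 + 9.4673
ŷ = 52.7831

This is a point prediction; actual observations scatter around it by roughly the residual standard deviation.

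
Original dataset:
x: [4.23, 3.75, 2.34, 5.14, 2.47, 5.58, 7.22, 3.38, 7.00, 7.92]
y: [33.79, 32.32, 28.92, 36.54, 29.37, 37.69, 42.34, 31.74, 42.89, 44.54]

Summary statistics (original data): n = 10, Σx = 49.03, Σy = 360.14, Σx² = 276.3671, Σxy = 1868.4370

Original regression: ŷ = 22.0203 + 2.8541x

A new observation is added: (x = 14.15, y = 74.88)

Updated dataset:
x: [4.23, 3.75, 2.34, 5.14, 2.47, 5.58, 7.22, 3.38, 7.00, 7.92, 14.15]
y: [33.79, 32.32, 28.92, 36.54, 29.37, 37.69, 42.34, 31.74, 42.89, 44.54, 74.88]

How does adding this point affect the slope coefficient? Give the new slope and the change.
The slope changes from 2.8541 to 3.7763 (change of +0.9222, or +32.3%).

The new point has HIGH LEVERAGE: x = 14.15 is far from the original mean x̄ = 49.03/10 ≈ 4.90 (original range [2.34, 7.92]).

Step 1: Update the sums with the new point (n goes from 10 to 11)
Σx  = 49.03 + 14.15 = 63.18
Σy  = 360.14 + 74.88 = 435.02
Σx² = 276.3671 + 14.15² = 276.3671 + 200.2225 = 476.5896
Σxy = 1868.4370 + 14.15×74.88 = 1868.4370 + 1059.5520 = 2927.9890

Step 2: Recompute the slope with b₁ = (nΣxy − ΣxΣy) / (nΣx² − (Σx)²)
Numerator   = 11×2927.9890 − 63.18×435.02 = 32207.8790 − 27484.5636 = 4723.3154
Denominator = 11×476.5896 − 63.18² = 5242.4856 − 3991.7124 = 1250.7732
b₁(new) = 4723.3154 / 1250.7732 = 3.7763

(Same formula on the original sums: (10×1868.4370 − 49.03×360.14) / (10×276.3671 − 49.03²) = 1026.7058 / 359.7301 = 2.8541, matching the given fit.)

Step 3: Change in slope
Δβ₁ = 3.7763 − 2.8541 = +0.9222
Relative change = +0.9222 / 2.8541 × 100% = +32.3%
→ the slope increases when the point is added.

Because the point sits above the extension of the original line at a high-leverage x, it tilts the fit up.
In practice: check such a point for data-entry or measurement error; refit with and without it and report both if conclusions differ.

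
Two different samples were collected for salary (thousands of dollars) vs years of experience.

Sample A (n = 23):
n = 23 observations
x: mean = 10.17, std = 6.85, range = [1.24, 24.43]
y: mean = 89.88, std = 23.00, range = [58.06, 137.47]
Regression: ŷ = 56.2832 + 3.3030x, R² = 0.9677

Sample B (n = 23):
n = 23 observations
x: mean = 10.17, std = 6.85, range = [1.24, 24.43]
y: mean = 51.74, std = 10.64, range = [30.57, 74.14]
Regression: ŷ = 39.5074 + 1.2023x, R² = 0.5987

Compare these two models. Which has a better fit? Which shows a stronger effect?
Model A has the better fit (R² = 0.9677 vs 0.5987). Model A shows the stronger effect (|β₁| = 3.3030 vs 1.2023).

Model Comparison:

Goodness of fit (R²):
- Model A: R² = 0.9677 → 96.77% of variance in salary explained
- Model B: R² = 0.5987 → 59.87% of variance in salary explained
- 0.9677 > 0.5987 → Model A has the better fit

Which has the larger per-year effect? (|β₁|)
- Model A: β₁ = 3.3030 → predicted salary rises 3.3030 thousand dollars per additional year of experience
- Model B: β₁ = 1.2023 → predicted salary rises 1.2023 thousand dollars per additional year of experience
- |3.3030| > |1.2023| → Model A shows the stronger marginal effect

Note: A better fit (higher R²) doesn't necessarily mean a more important relationship.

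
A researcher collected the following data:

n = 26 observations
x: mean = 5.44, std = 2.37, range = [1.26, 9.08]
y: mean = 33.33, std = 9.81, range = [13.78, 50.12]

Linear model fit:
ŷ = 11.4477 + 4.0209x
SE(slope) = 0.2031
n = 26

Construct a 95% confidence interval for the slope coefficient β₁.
The 95% CI for β₁ is (3.6017, 4.4401)

Confidence interval for the slope:

The 95% CI for β₁ is: β̂₁ ± t*(α/2, n-2) × SE(β̂₁)

Step 1: Find critical t-value
- Confidence level = 0.95
- Degrees of freedom = n - 2 = 26 - 2 = 24
- t*(α/2, 24) = 2.0639

Step 2: Calculate margin of error
Margin = 2.0639 × 0.2031 = 0.4192

Step 3: Construct interval
CI = 4.0209 ± 0.4192
CI = (3.6017, 4.4401)

Interpretation: We are 95% confident that the true slope β₁ lies between 3.6017 and 4.4401.
The interval does not include 0, suggesting a significant linear relationship.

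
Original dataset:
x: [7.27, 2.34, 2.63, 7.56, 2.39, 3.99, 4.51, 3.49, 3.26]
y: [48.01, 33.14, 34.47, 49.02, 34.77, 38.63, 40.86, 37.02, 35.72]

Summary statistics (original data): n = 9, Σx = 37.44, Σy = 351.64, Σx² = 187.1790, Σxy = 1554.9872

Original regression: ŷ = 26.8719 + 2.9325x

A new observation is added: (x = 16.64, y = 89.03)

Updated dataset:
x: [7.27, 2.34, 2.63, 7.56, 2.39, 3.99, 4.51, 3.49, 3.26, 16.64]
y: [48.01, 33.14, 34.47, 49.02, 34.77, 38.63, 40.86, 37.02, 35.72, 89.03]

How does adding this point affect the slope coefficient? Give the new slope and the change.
New slope β₁ = 3.8070 versus 2.9325 before: a change of +0.8745 (+29.8%).

The new point has HIGH LEVERAGE: x = 16.64 is far from the original mean x̄ = 37.44/9 ≈ 4.16 (original range [2.34, 7.56]).

Step 1: Update the sums with the new point (n goes from 9 to 10)
Σx  = 37.44 + 16.64 = 54.08
Σy  = 351.64 + 89.03 = 440.67
Σx² = 187.1790 + 16.64² = 187.1790 + 276.8896 = 464.0686
Σxy = 1554.9872 + 16.64×89.03 = 1554.9872 + 1481.4592 = 3036.4464

Step 2: Recompute the slope with b₁ = (nΣxy − ΣxΣy) / (nΣx² − (Σx)²)
Numerator   = 10×3036.4464 − 54.08×440.67 = 30364.4640 − 23831.4336 = 6533.0304
Denominator = 10×464.0686 − 54.08² = 4640.6860 − 2924.6464 = 1716.0396
b₁(new) = 6533.0304 / 1716.0396 = 3.8070

(Same formula on the original sums: (9×1554.9872 − 37.44×351.64) / (9×187.1790 − 37.44²) = 829.4832 / 282.8574 = 2.9325, matching the given fit.)

Step 3: Change in slope
Δβ₁ = 3.8070 − 2.9325 = +0.8745
Relative change = +0.8745 / 2.9325 × 100% = +29.8%
→ the slope increases when the point is added.

Because the point sits above the extension of the original line at a high-leverage x, it tilts the fit up.
In practice: check such a point for data-entry or measurement error; refit with and without it and report both if conclusions differ.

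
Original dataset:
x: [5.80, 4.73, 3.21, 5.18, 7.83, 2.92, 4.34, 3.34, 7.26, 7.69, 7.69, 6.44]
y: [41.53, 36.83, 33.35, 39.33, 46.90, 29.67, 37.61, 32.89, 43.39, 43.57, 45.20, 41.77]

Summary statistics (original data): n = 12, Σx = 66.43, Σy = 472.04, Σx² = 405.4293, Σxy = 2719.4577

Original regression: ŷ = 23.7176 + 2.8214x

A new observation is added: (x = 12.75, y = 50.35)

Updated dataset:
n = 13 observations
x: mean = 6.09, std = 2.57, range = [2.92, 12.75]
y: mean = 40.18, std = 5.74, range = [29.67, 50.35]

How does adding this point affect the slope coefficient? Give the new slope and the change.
Adding the point moves β₁ from 2.8214 to 2.0958, i.e. it decreases by 0.7256 (-25.7%).

x = 12.75 lies well outside the original x-range [2.92, 7.83] (x̄ ≈ 5.54), so this observation has high leverage and can move the slope substantially.

Step 1: Update the sums with the new point (n goes from 12 to 13)
Σx  = 66.43 + 12.75 = 79.18
Σy  = 472.04 + 50.35 = 522.39
Σx² = 405.4293 + 12.75² = 405.4293 + 162.5625 = 567.9918
Σxy = 2719.4577 + 12.75×50.35 = 2719.4577 + 641.9625 = 3361.4202

Step 2: Recompute the slope with b₁ = (nΣxy − ΣxΣy) / (nΣx² − (Σx)²)
Numerator   = 13×3361.4202 − 79.18×522.39 = 43698.4626 − 41362.8402 = 2335.6224
Denominator = 13×567.9918 − 79.18² = 7383.8934 − 6269.4724 = 1114.4210
b₁(new) = 2335.6224 / 1114.4210 = 2.0958

(Same formula on the original sums: (12×2719.4577 − 66.43×472.04) / (12×405.4293 − 66.43²) = 1275.8752 / 452.2067 = 2.8214, matching the given fit.)

Step 3: Change in slope
Δβ₁ = 2.0958 − 2.8214 = -0.7256
Relative change = -0.7256 / 2.8214 × 100% = -25.7%
→ the slope decreases when the point is added.

A high-leverage point only changes the slope if it is off the original line; here y = 50.35 is below the original trend, so the slope decreases.
In practice: check such a point for data-entry or measurement error.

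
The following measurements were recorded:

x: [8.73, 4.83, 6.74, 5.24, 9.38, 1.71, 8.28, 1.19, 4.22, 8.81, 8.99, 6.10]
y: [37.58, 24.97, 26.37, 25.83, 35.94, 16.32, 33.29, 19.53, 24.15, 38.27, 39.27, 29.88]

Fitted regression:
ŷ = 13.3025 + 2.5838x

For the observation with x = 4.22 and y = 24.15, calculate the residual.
Residual = -0.0561

The residual is the difference between the actual value and the predicted value:

Residual = y - ŷ

Step 1: Calculate predicted value
ŷ = 13.3025 + 2.5838 × 4.22
ŷ = 24.2061

Step 2: Calculate residual
Residual = 24.15 - 24.2061
Residual = -0.0561

Sign check: y < ŷ, so the point is below the line and the fit overestimates here.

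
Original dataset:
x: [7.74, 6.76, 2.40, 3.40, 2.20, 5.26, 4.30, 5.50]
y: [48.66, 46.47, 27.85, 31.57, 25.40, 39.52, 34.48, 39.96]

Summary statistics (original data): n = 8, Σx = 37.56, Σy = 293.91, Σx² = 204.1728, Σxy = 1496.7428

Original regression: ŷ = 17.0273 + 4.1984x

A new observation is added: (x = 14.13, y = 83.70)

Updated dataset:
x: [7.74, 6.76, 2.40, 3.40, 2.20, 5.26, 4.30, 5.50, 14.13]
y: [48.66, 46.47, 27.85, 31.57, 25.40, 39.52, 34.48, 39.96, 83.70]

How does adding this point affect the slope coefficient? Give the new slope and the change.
Adding the point moves β₁ from 4.1984 to 4.7747, i.e. it increases by 0.5763 (+13.7%).

The new point has HIGH LEVERAGE: x = 14.13 is far from the original mean x̄ = 37.56/8 ≈ 4.70 (original range [2.20, 7.74]).

Step 1: Update the sums with the new point (n goes from 8 to 9)
Σx  = 37.56 + 14.13 = 51.69
Σy  = 293.91 + 83.70 = 377.61
Σx² = 204.1728 + 14.13² = 204.1728 + 199.6569 = 403.8297
Σxy = 1496.7428 + 14.13×83.70 = 1496.7428 + 1182.6810 = 2679.4238

Step 2: Recompute the slope with b₁ = (nΣxy − ΣxΣy) / (nΣx² − (Σx)²)
Numerator   = 9×2679.4238 − 51.69×377.61 = 24114.8142 − 19518.6609 = 4596.1533
Denominator = 9×403.8297 − 51.69² = 3634.4673 − 2671.8561 = 962.6112
b₁(new) = 4596.1533 / 962.6112 = 4.7747

(Same formula on the original sums: (8×1496.7428 − 37.56×293.91) / (8×204.1728 − 37.56²) = 934.6828 / 222.6288 = 4.1984, matching the given fit.)

Step 3: Change in slope
Δβ₁ = 4.7747 − 4.1984 = +0.5763
Relative change = +0.5763 / 4.1984 × 100% = +13.7%
→ the slope increases when the point is added.

Because the point sits above the extension of the original line at a high-leverage x, it tilts the fit up.
In practice: refit with and without it and report both if conclusions differ.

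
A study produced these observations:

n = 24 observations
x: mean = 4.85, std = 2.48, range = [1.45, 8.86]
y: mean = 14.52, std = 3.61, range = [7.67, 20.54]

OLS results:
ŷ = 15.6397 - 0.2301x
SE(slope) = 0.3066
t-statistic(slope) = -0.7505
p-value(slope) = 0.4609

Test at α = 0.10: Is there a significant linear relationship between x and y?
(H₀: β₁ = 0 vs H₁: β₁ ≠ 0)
Fail to reject H₀: p-value = 0.4609 ≥ α = 0.10. The linear relationship is not significant at the 10% level.

Hypothesis test for the slope coefficient:

H₀: β₁ = 0 (no linear relationship)
H₁: β₁ ≠ 0 (linear relationship exists)

Test statistic: t = β̂₁ / SE(β̂₁) = -0.2301 / 0.3066 = -0.7505

With df = 22, the two-sided p-value for |t| = 0.7505 is 0.4609.

Decision rule: reject H₀ if p-value < α.
p-value = 0.4609 ≥ α = 0.10 → fail to reject H₀.

There is not sufficient evidence at the 10% significance level to conclude that a linear relationship exists between x and y.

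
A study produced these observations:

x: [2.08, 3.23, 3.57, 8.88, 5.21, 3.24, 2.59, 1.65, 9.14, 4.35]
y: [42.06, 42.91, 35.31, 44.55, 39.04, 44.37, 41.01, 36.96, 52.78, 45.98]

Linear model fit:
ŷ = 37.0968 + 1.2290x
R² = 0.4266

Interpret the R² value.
The model explains 42.66% of the variance in y (R² = 0.4266), leaving 57.34% unexplained; the fit is moderate.

The coefficient of determination R² is the fraction of the total variation in y that the fitted line accounts for.

Here R² = 0.4266:
- Explained: 42.66% of the variation in y
- Unexplained (residual): 100% − 42.66% = 57.34%
- Rule of thumb (below 0.3 weak; 0.3 to below 0.7 moderate; 0.7 and above strong) → moderate

Equivalently, for simple linear regression R² = r², so |r| = √0.4266 ≈ 0.6531.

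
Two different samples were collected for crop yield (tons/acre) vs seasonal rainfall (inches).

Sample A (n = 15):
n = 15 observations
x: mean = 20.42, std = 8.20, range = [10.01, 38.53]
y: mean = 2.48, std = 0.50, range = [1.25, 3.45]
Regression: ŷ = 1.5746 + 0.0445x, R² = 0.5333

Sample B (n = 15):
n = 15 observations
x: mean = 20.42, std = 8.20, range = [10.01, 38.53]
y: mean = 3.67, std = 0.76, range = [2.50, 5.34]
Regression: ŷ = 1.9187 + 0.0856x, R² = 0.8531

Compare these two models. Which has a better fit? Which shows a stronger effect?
Model B has the better fit (R² = 0.8531 vs 0.5333). Model B shows the stronger effect (|β₁| = 0.0856 vs 0.0445).

Model Comparison:

Fit — compare R²:
- Model A: R² = 0.5333 → 53.33% of variance in crop yield explained
- Model B: R² = 0.8531 → 85.31% of variance in crop yield explained
- 0.8531 > 0.5333 → Model B has the better fit

Effect size (slope magnitude):
- Model A: β₁ = 0.0445 → predicted crop yield rises 0.0445 tons/acre per additional inch of rainfall
- Model B: β₁ = 0.0856 → predicted crop yield rises 0.0856 tons/acre per additional inch of rainfall
- |0.0445| < |0.0856| → Model B shows the stronger marginal effect

Notes:
- R² measures how tightly points cluster around the line; β₁ measures how steep the line is — they answer different questions.
- A better fit (higher R²) doesn't necessarily mean a more important relationship.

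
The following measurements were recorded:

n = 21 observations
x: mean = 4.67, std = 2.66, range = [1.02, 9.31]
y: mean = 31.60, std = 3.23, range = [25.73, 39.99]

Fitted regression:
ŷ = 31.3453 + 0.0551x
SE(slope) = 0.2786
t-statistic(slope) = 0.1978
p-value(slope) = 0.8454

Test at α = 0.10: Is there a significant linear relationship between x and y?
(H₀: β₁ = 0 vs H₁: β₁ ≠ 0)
Fail to reject H₀: p-value = 0.8454 ≥ α = 0.10. The linear relationship is not significant at the 10% level.

Hypothesis test for the slope coefficient:

H₀: β₁ = 0 (no linear relationship)
H₁: β₁ ≠ 0 (linear relationship exists)

Test statistic: t = β̂₁ / SE(β̂₁) = 0.0551 / 0.2786 = 0.1978

The p-value (0.8454) is the probability, under H₀, of a t-statistic at least as extreme as |t| = 0.1978 (two-sided, df = n − 2 = 19).

Decision rule: reject H₀ if p-value < α.
p-value = 0.8454 ≥ α = 0.10 → fail to reject H₀.

There is not sufficient evidence at the 10% significance level to conclude that a linear relationship exists between x and y.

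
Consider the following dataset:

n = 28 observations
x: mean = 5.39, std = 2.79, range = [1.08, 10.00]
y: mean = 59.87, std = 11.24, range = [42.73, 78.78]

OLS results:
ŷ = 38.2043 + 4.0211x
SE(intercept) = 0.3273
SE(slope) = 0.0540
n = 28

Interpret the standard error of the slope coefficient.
The slope 4.0211 is pinned down to within about ±0.0540 (one SE) by these data — relative uncertainty 1.3%, i.e. precise.

SE(β̂₁) = 0.0540 says: if we drew many samples of n = 28 from the same population and refit each time, the fitted slopes would scatter with a standard deviation of roughly 0.0540 around the true β₁.

Relative precision:
- SE / |β̂₁| = 0.0540 / 4.0211 = 1.3%
- Rule of thumb (under 20%: precise; 20% to under 50%: moderately precise; 50% or more: imprecise) → precise

Link to interval estimation: a confidence interval for β₁ is β̂₁ ± t* × 0.0540, so SE sets the half-width per unit of t*.

What drives SE(β̂₁): larger n (here n = 28) → smaller SE.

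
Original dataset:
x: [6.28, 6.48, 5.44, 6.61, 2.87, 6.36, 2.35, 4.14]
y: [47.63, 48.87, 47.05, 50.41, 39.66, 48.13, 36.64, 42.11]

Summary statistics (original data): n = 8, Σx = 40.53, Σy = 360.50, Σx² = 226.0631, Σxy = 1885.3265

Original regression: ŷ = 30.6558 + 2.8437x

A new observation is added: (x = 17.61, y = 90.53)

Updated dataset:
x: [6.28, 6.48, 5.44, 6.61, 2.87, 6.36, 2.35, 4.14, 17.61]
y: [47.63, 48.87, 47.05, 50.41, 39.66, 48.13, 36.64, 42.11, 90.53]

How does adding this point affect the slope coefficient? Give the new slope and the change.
Adding the point moves β₁ from 2.8437 to 3.5239, i.e. it increases by 0.6802 (+23.9%).

x = 17.61 lies well outside the original x-range [2.35, 6.61] (x̄ ≈ 5.07), so this observation has high leverage and can move the slope substantially.

Step 1: Update the sums with the new point (n goes from 8 to 9)
Σx  = 40.53 + 17.61 = 58.14
Σy  = 360.50 + 90.53 = 451.03
Σx² = 226.0631 + 17.61² = 226.0631 + 310.1121 = 536.1752
Σxy = 1885.3265 + 17.61×90.53 = 1885.3265 + 1594.2333 = 3479.5598

Step 2: Recompute the slope with b₁ = (nΣxy − ΣxΣy) / (nΣx² − (Σx)²)
Numerator   = 9×3479.5598 − 58.14×451.03 = 31316.0382 − 26222.8842 = 5093.1540
Denominator = 9×536.1752 − 58.14² = 4825.5768 − 3380.2596 = 1445.3172
b₁(new) = 5093.1540 / 1445.3172 = 3.5239

(Same formula on the original sums: (8×1885.3265 − 40.53×360.50) / (8×226.0631 − 40.53²) = 471.5470 / 165.8239 = 2.8437, matching the given fit.)

Step 3: Change in slope
Δβ₁ = 3.5239 − 2.8437 = +0.6802
Relative change = +0.6802 / 2.8437 × 100% = +23.9%
→ the slope increases when the point is added.

Because the point sits above the extension of the original line at a high-leverage x, it tilts the fit up.
In practice: check such a point for data-entry or measurement error; examine leverage (hᵢ) and Cook's distance rather than deleting it automatically.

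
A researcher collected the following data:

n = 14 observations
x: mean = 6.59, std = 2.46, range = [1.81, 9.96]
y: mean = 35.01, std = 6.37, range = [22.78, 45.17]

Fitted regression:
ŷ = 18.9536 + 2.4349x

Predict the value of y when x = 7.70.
ŷ = 37.7023

To predict y for x = 7.70, substitute into the regression equation:

ŷ = 18.9536 + 2.4349 × 7.70
ŷ = 18.9536 + 18.7487
ŷ = 37.7023

This is the fitted mean response at that x — an individual observation would come with a wider prediction interval.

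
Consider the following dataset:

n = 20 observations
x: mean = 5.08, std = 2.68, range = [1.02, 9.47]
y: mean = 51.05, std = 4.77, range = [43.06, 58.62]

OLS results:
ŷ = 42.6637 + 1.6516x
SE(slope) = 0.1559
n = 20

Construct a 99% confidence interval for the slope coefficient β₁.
The 99% CI for β₁ is (1.2029, 2.1003)

Confidence interval for the slope:

The 99% CI for β₁ is: β̂₁ ± t*(α/2, n-2) × SE(β̂₁)

Step 1: Find critical t-value
- Confidence level = 0.99
- Degrees of freedom = n - 2 = 20 - 2 = 18
- t*(α/2, 18) = 2.8784

Step 2: Calculate margin of error
Margin = 2.8784 × 0.1559 = 0.4487

Step 3: Construct interval
CI = 1.6516 ± 0.4487
CI = (1.2029, 2.1003)

Interpretation: each one-unit increase in x is associated with a change in mean y of between 1.2029 and 2.1003, with 99% confidence.
Both endpoints are positive, so the data support a genuinely positive slope at this confidence level.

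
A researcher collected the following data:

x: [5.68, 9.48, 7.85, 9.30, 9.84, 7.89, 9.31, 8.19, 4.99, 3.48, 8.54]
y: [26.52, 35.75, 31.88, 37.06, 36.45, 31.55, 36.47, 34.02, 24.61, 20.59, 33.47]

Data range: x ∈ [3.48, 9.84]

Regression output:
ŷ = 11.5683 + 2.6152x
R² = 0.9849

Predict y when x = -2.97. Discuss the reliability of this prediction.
ŷ = 3.8012 (extrapolation — x = -2.97 lies outside [3.48, 9.84], so reliability is low).

Prediction calculation:
ŷ = 11.5683 + 2.6152 × (-2.97)
ŷ = 3.8012

Reliability:
- Data range: x ∈ [3.48, 9.84]
- Prediction point: x = -2.97 is 6.45 units below the observed range → this is EXTRAPOLATION, not interpolation

Why that matters here:
- Real relationships often flatten, saturate, or turn nonlinear at extremes
- There are no observations near this x to validate the fitted line there
- The linear relationship may not hold outside the observed range

The R² = 0.9849 only validates the fit within [3.48, 9.84]; treat ŷ = 3.8012 with caution.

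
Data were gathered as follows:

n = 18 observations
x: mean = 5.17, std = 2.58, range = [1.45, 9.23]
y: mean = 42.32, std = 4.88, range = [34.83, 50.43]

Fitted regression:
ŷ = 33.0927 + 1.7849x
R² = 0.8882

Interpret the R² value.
The model explains 88.82% of the variance in y (R² = 0.8882), leaving 11.18% unexplained; the fit is strong.

R² (coefficient of determination) measures the proportion of variance in y explained by the regression model.

Here R² = 0.8882:
- Explained: 88.82% of the variation in y
- Unexplained (residual): 100% − 88.82% = 11.18%
- Rule of thumb (below 0.3 weak; 0.3 to below 0.7 moderate; 0.7 and above strong) → strong

Calculation: R² = 1 − (SS_res / SS_tot), where SS_res is the sum of squared residuals and SS_tot the total sum of squares.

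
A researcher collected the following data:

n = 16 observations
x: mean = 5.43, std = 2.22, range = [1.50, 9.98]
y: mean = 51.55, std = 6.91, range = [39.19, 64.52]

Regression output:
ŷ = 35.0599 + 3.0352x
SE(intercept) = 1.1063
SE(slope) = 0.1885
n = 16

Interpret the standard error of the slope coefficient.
SE(β̂₁) = 0.1885 is the estimated standard deviation of the slope estimate across repeated samples; relative to β̂₁ = 3.0352 that is 6.2%, a precise estimate.

SE(β̂₁) = s / √Sxx, where s is the residual standard deviation and Sxx = Σ(x − x̄)². It is the yardstick for how far β̂₁ = 3.0352 could plausibly be from the true slope.

Relative precision:
- SE / |β̂₁| = 0.1885 / 3.0352 = 6.2%
- Rule of thumb (under 20%: precise; 20% to under 50%: moderately precise; 50% or more: imprecise) → precise

Link to the t-test: t = β̂₁ / SE(β̂₁) = 3.0352 / 0.1885 = 16.1019, the statistic for H₀: β₁ = 0.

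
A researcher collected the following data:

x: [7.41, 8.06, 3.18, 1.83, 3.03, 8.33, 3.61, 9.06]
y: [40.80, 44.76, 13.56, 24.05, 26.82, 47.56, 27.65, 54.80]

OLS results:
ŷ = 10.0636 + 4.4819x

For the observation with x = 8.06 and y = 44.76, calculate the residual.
Residual = -1.4277

The residual is the difference between the actual value and the predicted value:

Residual = y - ŷ

Step 1: Calculate predicted value
ŷ = 10.0636 + 4.4819 × 8.06
ŷ = 46.1877

Step 2: Calculate residual
Residual = 44.76 - 46.1877
Residual = -1.4277

Sign check: y < ŷ, so the point is below the line and the fit overestimates here.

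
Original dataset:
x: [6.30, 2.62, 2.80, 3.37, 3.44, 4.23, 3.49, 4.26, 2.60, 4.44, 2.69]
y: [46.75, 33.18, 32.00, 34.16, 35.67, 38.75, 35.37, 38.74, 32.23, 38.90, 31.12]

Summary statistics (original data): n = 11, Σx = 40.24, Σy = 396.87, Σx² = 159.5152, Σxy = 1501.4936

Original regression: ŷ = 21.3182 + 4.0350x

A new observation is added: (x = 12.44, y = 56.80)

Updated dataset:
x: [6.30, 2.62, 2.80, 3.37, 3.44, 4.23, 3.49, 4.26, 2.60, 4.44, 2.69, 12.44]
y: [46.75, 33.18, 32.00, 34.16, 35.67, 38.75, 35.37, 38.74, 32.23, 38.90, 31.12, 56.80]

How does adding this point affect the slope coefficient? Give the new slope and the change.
Adding the point moves β₁ from 4.0350 to 2.6080, i.e. it decreases by 1.4270 (-35.4%).

x = 12.44 lies well outside the original x-range [2.60, 6.30] (x̄ ≈ 3.66), so this observation has high leverage and can move the slope substantially.

Step 1: Update the sums with the new point (n goes from 11 to 12)
Σx  = 40.24 + 12.44 = 52.68
Σy  = 396.87 + 56.80 = 453.67
Σx² = 159.5152 + 12.44² = 159.5152 + 154.7536 = 314.2688
Σxy = 1501.4936 + 12.44×56.80 = 1501.4936 + 706.5920 = 2208.0856

Step 2: Recompute the slope with b₁ = (nΣxy − ΣxΣy) / (nΣx² − (Σx)²)
Numerator   = 12×2208.0856 − 52.68×453.67 = 26497.0272 − 23899.3356 = 2597.6916
Denominator = 12×314.2688 − 52.68² = 3771.2256 − 2775.1824 = 996.0432
b₁(new) = 2597.6916 / 996.0432 = 2.6080

(Same formula on the original sums: (11×1501.4936 − 40.24×396.87) / (11×159.5152 − 40.24²) = 546.3808 / 135.4096 = 4.0350, matching the given fit.)

Step 3: Change in slope
Δβ₁ = 2.6080 − 4.0350 = -1.4270
Relative change = -1.4270 / 4.0350 × 100% = -35.4%
→ the slope decreases when the point is added.

A high-leverage point only changes the slope if it is off the original line; here y = 56.80 is below the original trend, so the slope decreases.
In practice: examine leverage (hᵢ) and Cook's distance rather than deleting it automatically.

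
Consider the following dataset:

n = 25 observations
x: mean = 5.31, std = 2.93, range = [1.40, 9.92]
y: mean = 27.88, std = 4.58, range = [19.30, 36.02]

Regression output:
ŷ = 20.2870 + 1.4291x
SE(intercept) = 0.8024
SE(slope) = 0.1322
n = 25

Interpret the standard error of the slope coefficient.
SE(β̂₁) = 0.1322 is the estimated standard deviation of the slope estimate across repeated samples; relative to β̂₁ = 1.4291 that is 9.3%, a precise estimate.

SE(β̂₁) = s / √Sxx, where s is the residual standard deviation and Sxx = Σ(x − x̄)². It is the yardstick for how far β̂₁ = 1.4291 could plausibly be from the true slope.

Relative precision:
- SE / |β̂₁| = 0.1322 / 1.4291 = 9.3%
- Rule of thumb (under 20%: precise; 20% to under 50%: moderately precise; 50% or more: imprecise) → precise

Link to interval estimation: a confidence interval for β₁ is β̂₁ ± t* × 0.1322, so SE sets the half-width per unit of t*.

What drives SE(β̂₁): wider spread of x values → smaller SE.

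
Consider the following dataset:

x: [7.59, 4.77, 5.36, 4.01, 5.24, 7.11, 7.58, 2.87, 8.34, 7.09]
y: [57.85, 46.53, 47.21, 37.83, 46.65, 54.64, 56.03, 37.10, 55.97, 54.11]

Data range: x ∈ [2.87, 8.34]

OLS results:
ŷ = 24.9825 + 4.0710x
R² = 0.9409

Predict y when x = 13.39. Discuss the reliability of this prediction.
The equation gives ŷ = 79.4932; however x = 13.39 is 5.05 units above the observed range, so this extrapolated value should not be trusted.

Prediction calculation:
ŷ = 24.9825 + 4.0710 × 13.39
ŷ = 79.4932

Reliability:
- Data range: x ∈ [2.87, 8.34]
- Prediction point: x = 13.39 is 5.05 units above the observed range → this is EXTRAPOLATION, not interpolation

Why that matters here:
- Real relationships often flatten, saturate, or turn nonlinear at extremes
- The linear relationship may not hold outside the observed range
- There are no observations near this x to validate the fitted line there

A defensible statement: 'if the linear trend continued to x = 13.39, y would be about 79.4932' — the premise is untested.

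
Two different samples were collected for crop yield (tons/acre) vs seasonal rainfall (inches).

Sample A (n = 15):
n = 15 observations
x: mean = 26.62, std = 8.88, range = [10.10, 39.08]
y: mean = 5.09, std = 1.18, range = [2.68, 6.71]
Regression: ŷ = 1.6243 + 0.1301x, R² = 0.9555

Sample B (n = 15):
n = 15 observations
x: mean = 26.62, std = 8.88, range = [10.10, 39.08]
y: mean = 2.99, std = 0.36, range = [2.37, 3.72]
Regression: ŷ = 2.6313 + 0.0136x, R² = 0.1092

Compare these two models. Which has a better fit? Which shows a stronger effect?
Model A has the better fit (R² = 0.9555 vs 0.1092). Model A shows the stronger effect (|β₁| = 0.1301 vs 0.0136).

Model Comparison:

Fit — compare R²:
- Model A: R² = 0.9555 → 95.55% of variance in crop yield explained
- Model B: R² = 0.1092 → 10.92% of variance in crop yield explained
- 0.9555 > 0.1092 → Model A has the better fit

Strength of effect — compare |β₁|:
- Model A: β₁ = 0.1301 → predicted crop yield rises 0.1301 tons/acre per additional inch of rainfall
- Model B: β₁ = 0.0136 → predicted crop yield rises 0.0136 tons/acre per additional inch of rainfall
- |0.1301| > |0.0136| → Model A shows the stronger marginal effect

Notes:
- A steeper slope doesn't make a better model if the scatter around the line is large.
- The two samples could reflect different populations, time periods, or measurement quality.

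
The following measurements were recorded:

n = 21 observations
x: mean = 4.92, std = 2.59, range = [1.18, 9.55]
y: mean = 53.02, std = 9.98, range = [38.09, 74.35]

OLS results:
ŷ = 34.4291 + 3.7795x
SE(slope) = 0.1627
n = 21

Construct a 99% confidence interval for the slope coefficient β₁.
The 99% CI for β₁ is (3.3140, 4.2450)

Confidence interval for the slope:

The 99% CI for β₁ is: β̂₁ ± t*(α/2, n-2) × SE(β̂₁)

Step 1: Find critical t-value
- Confidence level = 0.99
- Degrees of freedom = n - 2 = 21 - 2 = 19
- t*(α/2, 19) = 2.8609

Step 2: Calculate margin of error
Margin = 2.8609 × 0.1627 = 0.4655

Step 3: Construct interval
CI = 3.7795 ± 0.4655
CI = (3.3140, 4.2450)

Interpretation: intervals built this way capture the true β₁ in 99% of repeated samples; here the plausible range for the per-unit effect of x on y is 3.3140 to 4.2450.
Since 0 is outside the interval, a two-sided test at α = 0.01 would reject H₀: β₁ = 0.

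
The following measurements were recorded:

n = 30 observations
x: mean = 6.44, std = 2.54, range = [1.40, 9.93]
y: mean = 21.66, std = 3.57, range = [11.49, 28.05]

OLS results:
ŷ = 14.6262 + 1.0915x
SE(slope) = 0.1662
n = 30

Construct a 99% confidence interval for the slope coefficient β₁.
The 99% CI for β₁ is (0.6322, 1.5508)

Confidence interval for the slope:

The 99% CI for β₁ is: β̂₁ ± t*(α/2, n-2) × SE(β̂₁)

Step 1: Find critical t-value
- Confidence level = 0.99
- Degrees of freedom = n - 2 = 30 - 2 = 28
- t*(α/2, 28) = 2.7633

Step 2: Calculate margin of error
Margin = 2.7633 × 0.1662 = 0.4593

Step 3: Construct interval
CI = 1.0915 ± 0.4593
CI = (0.6322, 1.5508)

Interpretation: each one-unit increase in x is associated with a change in mean y of between 0.6322 and 1.5508, with 99% confidence.
Since 0 is outside the interval, a two-sided test at α = 0.01 would reject H₀: β₁ = 0.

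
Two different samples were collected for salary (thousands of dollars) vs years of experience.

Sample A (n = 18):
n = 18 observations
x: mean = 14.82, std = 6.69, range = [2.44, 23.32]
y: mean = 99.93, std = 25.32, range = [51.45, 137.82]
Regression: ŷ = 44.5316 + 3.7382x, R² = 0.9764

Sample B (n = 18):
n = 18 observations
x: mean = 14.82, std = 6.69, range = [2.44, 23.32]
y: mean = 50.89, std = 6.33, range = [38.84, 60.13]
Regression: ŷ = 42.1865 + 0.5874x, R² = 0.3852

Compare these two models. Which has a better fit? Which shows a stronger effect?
Model A has the better fit (R² = 0.9764 vs 0.3852). Model A shows the stronger effect (|β₁| = 3.7382 vs 0.5874).

Model Comparison:

Which explains more variance? (R²)
- Model A: R² = 0.9764 → 97.64% of variance in salary explained
- Model B: R² = 0.3852 → 38.52% of variance in salary explained
- 0.9764 > 0.3852 → Model A has the better fit

Strength of effect — compare |β₁|:
- Model A: β₁ = 3.7382 → predicted salary rises 3.7382 thousand dollars per additional year of experience
- Model B: β₁ = 0.5874 → predicted salary rises 0.5874 thousand dollars per additional year of experience
- |3.7382| > |0.5874| → Model A shows the stronger marginal effect

Note: The two samples could reflect different populations, time periods, or measurement quality.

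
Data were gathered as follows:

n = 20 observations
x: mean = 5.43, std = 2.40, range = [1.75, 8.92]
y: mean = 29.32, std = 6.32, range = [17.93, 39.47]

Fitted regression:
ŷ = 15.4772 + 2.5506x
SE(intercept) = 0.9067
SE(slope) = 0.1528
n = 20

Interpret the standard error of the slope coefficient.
SE(β̂₁) = 0.1528 is the estimated standard deviation of the slope estimate across repeated samples; relative to β̂₁ = 2.5506 that is 6.0%, a precise estimate.

SE(β̂₁) = s / √Sxx, where s is the residual standard deviation and Sxx = Σ(x − x̄)². It is the yardstick for how far β̂₁ = 2.5506 could plausibly be from the true slope.

Relative precision:
- SE / |β̂₁| = 0.1528 / 2.5506 = 6.0%
- Rule of thumb (under 20%: precise; 20% to under 50%: moderately precise; 50% or more: imprecise) → precise

Rough 95% range (±2 SE): 2.5506 ± 0.3056 → (2.2450, 2.8562).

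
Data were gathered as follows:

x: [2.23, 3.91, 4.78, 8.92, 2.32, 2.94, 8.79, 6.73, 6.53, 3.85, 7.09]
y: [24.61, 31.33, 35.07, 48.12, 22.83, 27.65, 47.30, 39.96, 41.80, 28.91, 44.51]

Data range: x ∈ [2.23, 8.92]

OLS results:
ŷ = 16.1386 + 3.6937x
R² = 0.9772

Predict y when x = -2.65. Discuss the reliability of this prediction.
ŷ = 6.3503 (extrapolation — x = -2.65 lies outside [2.23, 8.92], so reliability is low).

Prediction calculation:
ŷ = 16.1386 + 3.6937 × (-2.65)
ŷ = 6.3503

Reliability:
- Data range: x ∈ [2.23, 8.92]
- Prediction point: x = -2.65 is 4.88 units below the observed range → this is EXTRAPOLATION, not interpolation

Why that matters here:
- The standard error of prediction grows with (x − x̄)², and x = -2.65 is far from x̄ = 5.28
- R² describes fit only over the sampled x values; it says nothing about behaviour beyond them

The R² = 0.9772 only validates the fit within [2.23, 8.92]; treat ŷ = 6.3503 with caution.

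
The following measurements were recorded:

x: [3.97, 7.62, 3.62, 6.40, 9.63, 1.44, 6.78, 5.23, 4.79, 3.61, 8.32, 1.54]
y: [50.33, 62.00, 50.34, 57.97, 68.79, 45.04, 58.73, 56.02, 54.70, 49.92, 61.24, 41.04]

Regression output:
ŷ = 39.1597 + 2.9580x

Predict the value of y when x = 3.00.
ŷ = 48.0337

To predict y for x = 3.00, substitute into the regression equation:

ŷ = 39.1597 + 2.9580 × 3.00
ŷ = 39.1597 + 8.8740
ŷ = 48.0337

This is the fitted mean response at that x — an individual observation would come with a wider prediction interval.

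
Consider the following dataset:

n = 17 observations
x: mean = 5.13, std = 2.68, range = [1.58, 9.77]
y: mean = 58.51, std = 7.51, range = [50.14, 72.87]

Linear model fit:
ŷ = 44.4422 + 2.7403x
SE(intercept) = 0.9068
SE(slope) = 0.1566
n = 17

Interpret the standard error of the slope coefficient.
The slope 2.7403 is pinned down to within about ±0.1566 (one SE) by these data — relative uncertainty 5.7%, i.e. precise.

SE(β̂₁) = 0.1566 says: if we drew many samples of n = 17 from the same population and refit each time, the fitted slopes would scatter with a standard deviation of roughly 0.1566 around the true β₁.

Relative precision:
- SE / |β̂₁| = 0.1566 / 2.7403 = 5.7%
- Rule of thumb (under 20%: precise; 20% to under 50%: moderately precise; 50% or more: imprecise) → precise

Link to interval estimation: a confidence interval for β₁ is β̂₁ ± t* × 0.1566, so SE sets the half-width per unit of t*.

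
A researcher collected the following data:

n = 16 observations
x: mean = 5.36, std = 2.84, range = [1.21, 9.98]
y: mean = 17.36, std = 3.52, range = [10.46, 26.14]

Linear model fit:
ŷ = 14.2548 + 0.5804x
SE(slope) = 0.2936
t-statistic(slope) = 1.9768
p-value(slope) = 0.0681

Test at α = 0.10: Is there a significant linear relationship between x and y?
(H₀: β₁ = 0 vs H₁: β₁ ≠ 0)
Since p-value = 0.0681 < α = 0.10, reject H₀ — the slope is significantly different from 0.

Hypothesis test for the slope coefficient:

H₀: β₁ = 0 (no linear relationship)
H₁: β₁ ≠ 0 (linear relationship exists)

Test statistic: t = β̂₁ / SE(β̂₁) = 0.5804 / 0.2936 = 1.9768

The p-value (0.0681) is the probability, under H₀, of a t-statistic at least as extreme as |t| = 1.9768 (two-sided, df = n − 2 = 14).

Decision rule: reject H₀ if p-value < α.
p-value = 0.0681 < α = 0.10 → reject H₀.

Conclusion: the linear association between x and y is significant at the 10% level.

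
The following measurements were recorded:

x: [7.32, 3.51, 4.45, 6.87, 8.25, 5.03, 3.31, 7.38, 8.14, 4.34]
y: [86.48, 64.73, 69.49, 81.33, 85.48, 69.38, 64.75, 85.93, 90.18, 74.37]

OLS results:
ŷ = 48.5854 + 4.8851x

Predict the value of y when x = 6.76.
ŷ = 81.6087

x = 6.76 lies inside the observed range [3.31, 8.25], so the fitted equation applies directly:

ŷ = 48.5854 + 4.8851 × 6.76
ŷ = 48.5854 + 33.0233
ŷ = 81.6087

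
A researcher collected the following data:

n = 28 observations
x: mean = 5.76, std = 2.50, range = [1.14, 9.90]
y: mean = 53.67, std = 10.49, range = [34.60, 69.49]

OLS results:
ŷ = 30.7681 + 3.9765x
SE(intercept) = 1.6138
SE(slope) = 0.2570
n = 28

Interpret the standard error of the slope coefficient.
SE(slope) = 0.2570 measures the uncertainty in the estimated slope. The coefficient is estimated precisely (SE/|β̂₁| = 6.5%).

SE(β̂₁) = 0.2570 says: if we drew many samples of n = 28 from the same population and refit each time, the fitted slopes would scatter with a standard deviation of roughly 0.2570 around the true β₁.

Relative precision:
- SE / |β̂₁| = 0.2570 / 3.9765 = 6.5%
- Rule of thumb (under 20%: precise; 20% to under 50%: moderately precise; 50% or more: imprecise) → precise

Rough 95% range (±2 SE): 3.9765 ± 0.5140 → (3.4625, 4.4905).

What drives SE(β̂₁): wider spread of x values → smaller SE; more residual scatter → larger SE.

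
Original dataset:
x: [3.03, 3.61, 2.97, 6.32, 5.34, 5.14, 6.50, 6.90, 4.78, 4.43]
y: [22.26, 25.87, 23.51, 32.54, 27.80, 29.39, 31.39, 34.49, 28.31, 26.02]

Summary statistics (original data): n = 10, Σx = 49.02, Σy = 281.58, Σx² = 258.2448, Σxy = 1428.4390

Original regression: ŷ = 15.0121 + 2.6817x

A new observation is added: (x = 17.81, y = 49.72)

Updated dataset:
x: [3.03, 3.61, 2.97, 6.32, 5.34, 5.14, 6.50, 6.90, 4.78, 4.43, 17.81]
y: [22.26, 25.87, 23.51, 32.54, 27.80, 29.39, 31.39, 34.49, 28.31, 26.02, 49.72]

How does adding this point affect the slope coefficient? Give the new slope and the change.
The slope changes from 2.6817 to 1.7776 (change of -0.9041, or -33.7%).

The new point has HIGH LEVERAGE: x = 17.81 is far from the original mean x̄ = 49.02/10 ≈ 4.90 (original range [2.97, 6.90]).

Step 1: Update the sums with the new point (n goes from 10 to 11)
Σx  = 49.02 + 17.81 = 66.83
Σy  = 281.58 + 49.72 = 331.30
Σx² = 258.2448 + 17.81² = 258.2448 + 317.1961 = 575.4409
Σxy = 1428.4390 + 17.81×49.72 = 1428.4390 + 885.5132 = 2313.9522

Step 2: Recompute the slope with b₁ = (nΣxy − ΣxΣy) / (nΣx² − (Σx)²)
Numerator   = 11×2313.9522 − 66.83×331.30 = 25453.4742 − 22140.7790 = 3312.6952
Denominator = 11×575.4409 − 66.83² = 6329.8499 − 4466.2489 = 1863.6010
b₁(new) = 3312.6952 / 1863.6010 = 1.7776

(Same formula on the original sums: (10×1428.4390 − 49.02×281.58) / (10×258.2448 − 49.02²) = 481.3384 / 179.4876 = 2.6817, matching the given fit.)

Step 3: Change in slope
Δβ₁ = 1.7776 − 2.6817 = -0.9041
Relative change = -0.9041 / 2.6817 × 100% = -33.7%
→ the slope decreases when the point is added.

A high-leverage point only changes the slope if it is off the original line; here y = 49.72 is below the original trend, so the slope decreases.
In practice: examine leverage (hᵢ) and Cook's distance rather than deleting it automatically.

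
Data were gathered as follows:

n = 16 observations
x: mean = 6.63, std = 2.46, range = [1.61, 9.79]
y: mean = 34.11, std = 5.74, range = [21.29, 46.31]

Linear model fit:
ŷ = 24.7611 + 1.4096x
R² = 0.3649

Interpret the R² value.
R² = 0.3649 means 36.49% of the variation in y is explained by the linear relationship with x. This indicates a moderate fit.

The coefficient of determination R² is the fraction of the total variation in y that the fitted line accounts for.

Here R² = 0.3649:
- Explained: 36.49% of the variation in y
- Unexplained (residual): 100% − 36.49% = 63.51%
- Rule of thumb (below 0.3 weak; 0.3 to below 0.7 moderate; 0.7 and above strong) → moderate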